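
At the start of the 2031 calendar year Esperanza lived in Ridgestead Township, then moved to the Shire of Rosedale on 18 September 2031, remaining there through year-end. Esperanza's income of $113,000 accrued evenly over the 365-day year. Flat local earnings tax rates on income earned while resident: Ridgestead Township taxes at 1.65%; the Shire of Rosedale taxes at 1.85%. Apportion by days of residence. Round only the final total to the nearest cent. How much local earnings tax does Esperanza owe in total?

Ridgestead Township, 1 January – 17 September 2031: 260 days → $113,000 × 1.65% × 260/365 = $1,328.1370
The Shire of Rosedale, 18 September – 31 December 2031: 105 days → $113,000 × 1.85% × 105/365 = $601.3767
Total = $1,929.5137

$1,929.51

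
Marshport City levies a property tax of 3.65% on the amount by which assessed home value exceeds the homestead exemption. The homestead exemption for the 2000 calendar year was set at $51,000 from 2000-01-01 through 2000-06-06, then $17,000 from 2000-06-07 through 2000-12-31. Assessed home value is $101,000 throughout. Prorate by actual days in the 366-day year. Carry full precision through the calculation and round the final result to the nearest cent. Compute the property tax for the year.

$2,530.27

2000-01-01 to 2000-06-06: 158 days, exemption $51,000 → ($101,000 − $51,000) × 3.65% × 158/366 = $787.8415
2000-06-07 to 2000-12-31: 208 days, exemption $17,000 → ($101,000 − $17,000) × 3.65% × 208/366 = $1,742.4262
Total = $2,530.2678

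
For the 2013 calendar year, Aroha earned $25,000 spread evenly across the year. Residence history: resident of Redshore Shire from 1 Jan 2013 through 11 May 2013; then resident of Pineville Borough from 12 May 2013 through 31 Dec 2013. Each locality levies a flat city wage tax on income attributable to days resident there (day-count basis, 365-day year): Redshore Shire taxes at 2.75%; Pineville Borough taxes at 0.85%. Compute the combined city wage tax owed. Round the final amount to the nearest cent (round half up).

Redshore Shire, 1 Jan – 11 May 2013: 131 days → $25,000 × 2.75% × 131/365 = $246.7466
Pineville Borough, 12 May – 31 Dec 2013: 234 days → $25,000 × 0.85% × 234/365 = $136.2329
Total = $382.9795

$382.98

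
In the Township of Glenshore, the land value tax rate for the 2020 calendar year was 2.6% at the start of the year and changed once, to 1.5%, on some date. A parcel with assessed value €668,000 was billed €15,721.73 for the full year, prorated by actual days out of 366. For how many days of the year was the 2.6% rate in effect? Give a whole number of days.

284 days

Let d = days at the first rate; then 366 − d days at the second rate.
€668,000 × [2.6%·d + 1.5%·(366−d)] / 366 = €15,721.73
Solving gives d = 284, so the new rate took effect on 11 Oct 2020.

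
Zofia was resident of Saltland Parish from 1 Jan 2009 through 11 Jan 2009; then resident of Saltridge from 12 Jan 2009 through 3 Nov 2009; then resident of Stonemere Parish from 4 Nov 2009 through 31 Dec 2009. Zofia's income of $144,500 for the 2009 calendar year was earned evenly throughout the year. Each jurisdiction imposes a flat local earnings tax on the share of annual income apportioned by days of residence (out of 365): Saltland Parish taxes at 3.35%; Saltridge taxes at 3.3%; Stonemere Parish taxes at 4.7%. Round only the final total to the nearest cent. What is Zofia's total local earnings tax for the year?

$5,092.14

Saltland Parish, 1 Jan – 11 Jan 2009: 11 days → $144,500 × 3.35% × 11/365 = $145.8856
Saltridge, 12 Jan – 3 Nov 2009: 296 days → $144,500 × 3.3% × 296/365 = $3,867.0575
Stonemere Parish, 4 Nov – 31 Dec 2009: 58 days → $144,500 × 4.7% × 58/365 = $1,079.1973
Total = $5,092.1404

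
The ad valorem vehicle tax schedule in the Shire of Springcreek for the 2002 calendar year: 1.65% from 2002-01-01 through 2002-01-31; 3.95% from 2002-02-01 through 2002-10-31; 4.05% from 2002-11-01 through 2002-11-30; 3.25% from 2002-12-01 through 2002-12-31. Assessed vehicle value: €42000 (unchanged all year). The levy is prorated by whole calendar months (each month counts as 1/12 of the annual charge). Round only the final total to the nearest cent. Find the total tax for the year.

€1557.50

2002-01-01 to 2002-01-31: 1 month at 1.65% → €42000 × 1.65% × 1/12 = €57.7500
2002-02-01 to 2002-10-31: 9 months at 3.95% → €42000 × 3.95% × 9/12 = €1244.2500
2002-11-01 to 2002-11-30: 1 month at 4.05% → €42000 × 4.05% × 1/12 = €141.7500
2002-12-01 to 2002-12-31: 1 month at 3.25% → €42000 × 3.25% × 1/12 = €113.7500
Total = €1557.5000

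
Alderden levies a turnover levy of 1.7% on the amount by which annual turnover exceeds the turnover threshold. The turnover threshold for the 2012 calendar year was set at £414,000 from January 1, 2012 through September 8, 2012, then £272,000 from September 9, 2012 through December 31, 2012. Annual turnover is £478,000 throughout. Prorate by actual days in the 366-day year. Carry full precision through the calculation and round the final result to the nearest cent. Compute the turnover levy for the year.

January 1 – September 8, 2012: 252 days, exemption £414,000 → (£478,000 − £414,000) × 1.7% × 252/366 = £749.1148
September 9 – December 31, 2012: 114 days, exemption £272,000 → (£478,000 − £272,000) × 1.7% × 114/366 = £1,090.7869
Total = £1,839.9016

£1,839.90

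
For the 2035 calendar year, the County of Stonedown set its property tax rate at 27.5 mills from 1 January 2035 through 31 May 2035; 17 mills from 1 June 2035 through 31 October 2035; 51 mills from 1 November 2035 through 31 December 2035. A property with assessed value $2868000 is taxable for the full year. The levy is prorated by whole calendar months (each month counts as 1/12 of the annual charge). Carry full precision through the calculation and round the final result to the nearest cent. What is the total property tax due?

$77555.50

1 January – 31 May 2035: 5 months at 27.5 mills → $2868000 × 2.75% × 5/12 = $32862.5000
1 June – 31 October 2035: 5 months at 17 mills → $2868000 × 1.7% × 5/12 = $20315.0000
1 November – 31 December 2035: 2 months at 51 mills → $2868000 × 5.1% × 2/12 = $24378.0000
Total = $77555.5000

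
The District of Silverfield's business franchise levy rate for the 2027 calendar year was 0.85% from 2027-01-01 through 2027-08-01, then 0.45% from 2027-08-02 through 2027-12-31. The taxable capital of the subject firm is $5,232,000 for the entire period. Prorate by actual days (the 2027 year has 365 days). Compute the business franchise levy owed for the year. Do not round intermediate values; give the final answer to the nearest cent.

$35,756.78

2027-01-01 to 2027-08-01: 213 days at 0.85% → $5,232,000 × 0.85% × 213/365 = $25,952.1534
2027-08-02 to 2027-12-31: 152 days at 0.45% → $5,232,000 × 0.45% × 152/365 = $9,804.6247
Total = $35,756.7781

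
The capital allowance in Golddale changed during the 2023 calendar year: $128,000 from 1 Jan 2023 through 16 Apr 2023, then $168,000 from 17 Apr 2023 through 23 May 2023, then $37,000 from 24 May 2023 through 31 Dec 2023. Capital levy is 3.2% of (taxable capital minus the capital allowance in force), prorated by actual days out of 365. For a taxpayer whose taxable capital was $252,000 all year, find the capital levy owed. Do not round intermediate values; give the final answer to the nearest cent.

1 Jan – 16 Apr 2023: 106 days, exemption $128,000 → ($252,000 − $128,000) × 3.2% × 106/365 = $1,152.3507
17 Apr – 23 May 2023: 37 days, exemption $168,000 → ($252,000 − $168,000) × 3.2% × 37/365 = $272.4822
24 May – 31 Dec 2023: 222 days, exemption $37,000 → ($252,000 − $37,000) × 3.2% × 222/365 = $4,184.5479
Total = $5,609.3808

$5,609.38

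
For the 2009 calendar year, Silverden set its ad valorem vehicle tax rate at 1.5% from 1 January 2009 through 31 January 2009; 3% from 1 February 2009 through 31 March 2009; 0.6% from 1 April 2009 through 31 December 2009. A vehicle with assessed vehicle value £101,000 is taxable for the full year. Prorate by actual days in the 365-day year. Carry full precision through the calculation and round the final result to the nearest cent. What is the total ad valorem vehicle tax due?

£1,075.03

1 January – 31 January 2009: 31 days at 1.5% → £101,000 × 1.5% × 31/365 = £128.6712
1 February – 31 March 2009: 59 days at 3% → £101,000 × 3% × 59/365 = £489.7808
1 April – 31 December 2009: 275 days at 0.6% → £101,000 × 0.6% × 275/365 = £456.5753
Total = £1,075.0274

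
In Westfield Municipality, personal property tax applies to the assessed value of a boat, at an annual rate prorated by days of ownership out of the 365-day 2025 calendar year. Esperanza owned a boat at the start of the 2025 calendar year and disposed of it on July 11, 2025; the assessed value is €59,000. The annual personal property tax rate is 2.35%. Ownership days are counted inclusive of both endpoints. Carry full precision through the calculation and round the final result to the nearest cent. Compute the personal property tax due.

€729.34

Days held (January 1 – July 11, 2025): 192 out of 365
Tax = €59,000 × 2.35% × 192/365 = €729.3370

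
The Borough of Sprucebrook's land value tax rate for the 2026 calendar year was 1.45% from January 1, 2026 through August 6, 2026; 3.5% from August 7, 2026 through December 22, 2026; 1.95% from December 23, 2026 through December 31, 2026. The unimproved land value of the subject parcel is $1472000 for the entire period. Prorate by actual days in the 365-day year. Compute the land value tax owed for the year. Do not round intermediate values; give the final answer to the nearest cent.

January 1 – August 6, 2026: 218 days at 1.45% → $1472000 × 1.45% × 218/365 = $12747.9233
August 7 – December 22, 2026: 138 days at 3.5% → $1472000 × 3.5% × 138/365 = $19478.7945
December 23 – December 31, 2026: 9 days at 1.95% → $1472000 × 1.95% × 9/365 = $707.7699
Total = $32934.4877

$32934.49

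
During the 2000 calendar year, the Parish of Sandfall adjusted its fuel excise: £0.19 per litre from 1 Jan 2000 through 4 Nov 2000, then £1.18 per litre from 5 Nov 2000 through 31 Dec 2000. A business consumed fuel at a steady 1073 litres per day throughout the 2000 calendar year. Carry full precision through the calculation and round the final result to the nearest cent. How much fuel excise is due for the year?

1 Jan – 4 Nov 2000: 309 days × 1073 litres/day = 331,557 litres at £0.19/litre → £62995.83
5 Nov – 31 Dec 2000: 57 days × 1073 litres/day = 61,161 litres at £1.18/litre → £72169.98

£135165.81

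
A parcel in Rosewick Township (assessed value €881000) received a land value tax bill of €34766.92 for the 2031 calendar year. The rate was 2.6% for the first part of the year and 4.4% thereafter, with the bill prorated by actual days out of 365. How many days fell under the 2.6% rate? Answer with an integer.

92 days

Let d = days at the first rate; then 365 − d days at the second rate.
€881000 × [2.6%·d + 4.4%·(365−d)] / 365 = €34766.92
Solving gives d = 92, so the new rate took effect on 3 Apr 2031.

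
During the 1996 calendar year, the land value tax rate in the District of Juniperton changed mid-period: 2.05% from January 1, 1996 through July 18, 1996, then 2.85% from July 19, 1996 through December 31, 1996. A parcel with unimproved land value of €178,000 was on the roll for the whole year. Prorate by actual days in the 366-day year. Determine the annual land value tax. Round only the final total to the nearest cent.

January 1 – July 18, 1996: 200 days at 2.05% → €178,000 × 2.05% × 200/366 = €1,993.9891
July 19 – December 31, 1996: 166 days at 2.85% → €178,000 × 2.85% × 166/366 = €2,300.8689
Total = €4,294.8579

€4,294.86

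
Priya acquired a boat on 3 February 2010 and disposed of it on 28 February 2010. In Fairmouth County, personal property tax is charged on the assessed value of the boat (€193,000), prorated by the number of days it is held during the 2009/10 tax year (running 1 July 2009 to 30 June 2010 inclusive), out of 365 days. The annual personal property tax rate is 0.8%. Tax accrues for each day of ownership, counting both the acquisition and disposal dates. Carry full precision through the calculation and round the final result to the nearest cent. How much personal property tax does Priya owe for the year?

Days held (3 February – 28 February 2010): 26 out of 365
Tax = €193,000 × 0.8% × 26/365 = €109.9836

€109.98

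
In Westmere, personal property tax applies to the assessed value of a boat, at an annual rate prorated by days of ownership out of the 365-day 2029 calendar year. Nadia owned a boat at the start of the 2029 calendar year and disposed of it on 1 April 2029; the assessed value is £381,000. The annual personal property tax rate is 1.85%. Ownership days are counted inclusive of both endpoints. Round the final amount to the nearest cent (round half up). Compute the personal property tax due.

Days held (1 January – 1 April 2029): 91 out of 365
Tax = £381,000 × 1.85% × 91/365 = £1,757.2973

£1,757.30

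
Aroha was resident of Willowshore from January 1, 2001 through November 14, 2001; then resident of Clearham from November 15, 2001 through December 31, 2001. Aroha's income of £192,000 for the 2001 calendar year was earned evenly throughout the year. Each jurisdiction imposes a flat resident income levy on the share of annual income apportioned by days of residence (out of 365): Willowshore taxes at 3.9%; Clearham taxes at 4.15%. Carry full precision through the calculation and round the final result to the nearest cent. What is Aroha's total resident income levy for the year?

Willowshore, January 1 – November 14, 2001: 318 days → £192,000 × 3.9% × 318/365 = £6,523.7918
Clearham, November 15 – December 31, 2001: 47 days → £192,000 × 4.15% × 47/365 = £1,026.0164
Total = £7,549.8082

£7,549.81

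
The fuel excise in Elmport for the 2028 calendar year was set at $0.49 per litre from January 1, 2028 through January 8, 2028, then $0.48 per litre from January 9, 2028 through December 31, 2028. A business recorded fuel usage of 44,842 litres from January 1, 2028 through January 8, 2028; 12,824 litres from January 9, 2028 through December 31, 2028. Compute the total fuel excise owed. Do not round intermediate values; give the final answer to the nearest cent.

January 1 – January 8, 2028: 44,842 litres at $0.49/litre → $21,972.58
January 9 – December 31, 2028: 12,824 litres at $0.48/litre → $6,155.52

$28,128.10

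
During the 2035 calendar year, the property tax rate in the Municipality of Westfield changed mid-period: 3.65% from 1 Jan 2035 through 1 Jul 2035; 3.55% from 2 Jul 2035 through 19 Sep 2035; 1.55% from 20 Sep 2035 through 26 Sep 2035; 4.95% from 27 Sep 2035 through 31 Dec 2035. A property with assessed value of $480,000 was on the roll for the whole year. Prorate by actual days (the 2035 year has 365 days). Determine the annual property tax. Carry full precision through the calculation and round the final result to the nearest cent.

1 Jan – 1 Jul 2035: 182 days at 3.65% → $480,000 × 3.65% × 182/365 = $8,736.0000
2 Jul – 19 Sep 2035: 80 days at 3.55% → $480,000 × 3.55% × 80/365 = $3,734.7945
20 Sep – 26 Sep 2035: 7 days at 1.55% → $480,000 × 1.55% × 7/365 = $142.6849
27 Sep – 31 Dec 2035: 96 days at 4.95% → $480,000 × 4.95% × 96/365 = $6,249.2055
Total = $18,862.6849

$18,862.68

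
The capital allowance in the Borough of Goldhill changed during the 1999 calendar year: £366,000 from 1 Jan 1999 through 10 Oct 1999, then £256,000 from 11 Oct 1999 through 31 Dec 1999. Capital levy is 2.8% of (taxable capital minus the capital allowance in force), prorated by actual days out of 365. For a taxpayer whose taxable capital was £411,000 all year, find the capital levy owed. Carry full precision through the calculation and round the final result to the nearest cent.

1 Jan – 10 Oct 1999: 283 days, exemption £366,000 → (£411,000 − £366,000) × 2.8% × 283/365 = £976.9315
11 Oct – 31 Dec 1999: 82 days, exemption £256,000 → (£411,000 − £256,000) × 2.8% × 82/365 = £975.0137
Total = £1,951.9452

£1,951.95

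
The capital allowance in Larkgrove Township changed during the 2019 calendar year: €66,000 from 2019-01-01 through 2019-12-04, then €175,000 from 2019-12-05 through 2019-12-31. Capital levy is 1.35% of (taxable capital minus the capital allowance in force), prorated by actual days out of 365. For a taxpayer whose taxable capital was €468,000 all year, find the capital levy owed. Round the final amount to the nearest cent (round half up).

€5,318.15

2019-01-01 to 2019-12-04: 338 days, exemption €66,000 → (€468,000 − €66,000) × 1.35% × 338/365 = €5,025.5507
2019-12-05 to 2019-12-31: 27 days, exemption €175,000 → (€468,000 − €175,000) × 1.35% × 27/365 = €292.5986
Total = €5,318.1493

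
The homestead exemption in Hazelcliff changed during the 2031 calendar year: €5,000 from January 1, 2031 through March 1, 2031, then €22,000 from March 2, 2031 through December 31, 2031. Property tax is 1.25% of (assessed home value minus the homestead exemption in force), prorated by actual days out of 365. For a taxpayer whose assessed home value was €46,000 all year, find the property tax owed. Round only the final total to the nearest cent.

€334.93

January 1 – March 1, 2031: 60 days, exemption €5,000 → (€46,000 − €5,000) × 1.25% × 60/365 = €84.2466
March 2 – December 31, 2031: 305 days, exemption €22,000 → (€46,000 − €22,000) × 1.25% × 305/365 = €250.6849
Total = €334.9315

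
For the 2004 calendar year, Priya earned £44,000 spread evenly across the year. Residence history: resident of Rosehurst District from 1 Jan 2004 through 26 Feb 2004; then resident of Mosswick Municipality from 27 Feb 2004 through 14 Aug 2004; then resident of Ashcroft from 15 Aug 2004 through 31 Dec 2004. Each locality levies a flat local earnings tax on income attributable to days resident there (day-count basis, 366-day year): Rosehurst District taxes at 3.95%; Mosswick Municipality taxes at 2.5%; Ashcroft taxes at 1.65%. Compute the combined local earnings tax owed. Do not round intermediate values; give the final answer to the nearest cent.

£1,057.32

Rosehurst District, 1 Jan – 26 Feb 2004: 57 days → £44,000 × 3.95% × 57/366 = £270.6721
Mosswick Municipality, 27 Feb – 14 Aug 2004: 170 days → £44,000 × 2.5% × 170/366 = £510.9290
Ashcroft, 15 Aug – 31 Dec 2004: 139 days → £44,000 × 1.65% × 139/366 = £275.7213
Total = £1,057.3224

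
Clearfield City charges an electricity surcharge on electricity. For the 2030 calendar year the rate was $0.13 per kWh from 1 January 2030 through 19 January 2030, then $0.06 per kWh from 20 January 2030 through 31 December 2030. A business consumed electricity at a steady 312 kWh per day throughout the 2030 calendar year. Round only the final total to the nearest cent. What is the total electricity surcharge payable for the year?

1 January – 19 January 2030: 19 days × 312 kWh/day = 5,928 kWh at $0.13/kWh → $770.64
20 January – 31 December 2030: 346 days × 312 kWh/day = 107,952 kWh at $0.06/kWh → $6477.12

$7247.76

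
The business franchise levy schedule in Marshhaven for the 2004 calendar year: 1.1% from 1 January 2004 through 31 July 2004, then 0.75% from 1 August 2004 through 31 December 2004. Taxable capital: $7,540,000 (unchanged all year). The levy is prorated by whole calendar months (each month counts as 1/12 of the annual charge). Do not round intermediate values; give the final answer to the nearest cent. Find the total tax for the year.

1 January – 31 July 2004: 7 months at 1.1% → $7,540,000 × 1.1% × 7/12 = $48,381.6667
1 August – 31 December 2004: 5 months at 0.75% → $7,540,000 × 0.75% × 5/12 = $23,562.5000
Total = $71,944.1667

$71,944.17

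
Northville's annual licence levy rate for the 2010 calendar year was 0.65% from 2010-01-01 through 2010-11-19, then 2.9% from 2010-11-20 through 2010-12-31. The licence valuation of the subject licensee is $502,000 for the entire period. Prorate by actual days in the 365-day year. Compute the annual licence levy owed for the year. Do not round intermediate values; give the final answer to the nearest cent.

$4,562.70

2010-01-01 to 2010-11-19: 323 days at 0.65% → $502,000 × 0.65% × 323/365 = $2,887.5315
2010-11-20 to 2010-12-31: 42 days at 2.9% → $502,000 × 2.9% × 42/365 = $1,675.1671
Total = $4,562.6986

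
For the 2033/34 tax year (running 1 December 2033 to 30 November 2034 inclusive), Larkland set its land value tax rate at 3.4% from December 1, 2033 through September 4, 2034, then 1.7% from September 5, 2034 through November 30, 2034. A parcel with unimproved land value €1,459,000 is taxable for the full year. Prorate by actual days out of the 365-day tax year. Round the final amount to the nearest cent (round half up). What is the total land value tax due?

December 1, 2033 – September 4, 2034: 278 days at 3.4% → €1,459,000 × 3.4% × 278/365 = €37,782.1041
September 5 – November 30, 2034: 87 days at 1.7% → €1,459,000 × 1.7% × 87/365 = €5,911.9479
Total = €43,694.0521

€43,694.05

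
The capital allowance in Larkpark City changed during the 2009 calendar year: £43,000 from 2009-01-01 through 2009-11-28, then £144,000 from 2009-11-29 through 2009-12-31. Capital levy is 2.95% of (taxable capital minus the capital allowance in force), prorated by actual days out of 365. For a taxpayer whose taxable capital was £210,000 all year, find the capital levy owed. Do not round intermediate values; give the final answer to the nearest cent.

2009-01-01 to 2009-11-28: 332 days, exemption £43,000 → (£210,000 − £43,000) × 2.95% × 332/365 = £4,481.0904
2009-11-29 to 2009-12-31: 33 days, exemption £144,000 → (£210,000 − £144,000) × 2.95% × 33/365 = £176.0301
Total = £4,657.1205

£4,657.12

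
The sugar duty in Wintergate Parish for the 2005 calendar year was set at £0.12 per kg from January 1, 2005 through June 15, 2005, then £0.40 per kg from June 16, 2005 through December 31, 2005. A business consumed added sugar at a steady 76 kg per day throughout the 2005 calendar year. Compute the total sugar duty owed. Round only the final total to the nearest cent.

January 1 – June 15, 2005: 166 days × 76 kg/day = 12,616 kg at £0.12/kg → £1513.92
June 16 – December 31, 2005: 199 days × 76 kg/day = 15,124 kg at £0.40/kg → £6049.60

£7563.52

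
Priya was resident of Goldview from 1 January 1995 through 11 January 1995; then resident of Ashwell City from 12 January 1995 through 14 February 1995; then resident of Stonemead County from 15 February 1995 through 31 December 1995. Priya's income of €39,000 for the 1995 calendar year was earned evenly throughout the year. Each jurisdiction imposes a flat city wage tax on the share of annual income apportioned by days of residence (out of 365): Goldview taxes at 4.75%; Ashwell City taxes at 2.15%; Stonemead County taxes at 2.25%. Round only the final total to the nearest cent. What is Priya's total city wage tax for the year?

€903.25

Goldview, 1 January – 11 January 1995: 11 days → €39,000 × 4.75% × 11/365 = €55.8288
Ashwell City, 12 January – 14 February 1995: 34 days → €39,000 × 2.15% × 34/365 = €78.1068
Stonemead County, 15 February – 31 December 1995: 320 days → €39,000 × 2.25% × 320/365 = €769.3151
Total = €903.2507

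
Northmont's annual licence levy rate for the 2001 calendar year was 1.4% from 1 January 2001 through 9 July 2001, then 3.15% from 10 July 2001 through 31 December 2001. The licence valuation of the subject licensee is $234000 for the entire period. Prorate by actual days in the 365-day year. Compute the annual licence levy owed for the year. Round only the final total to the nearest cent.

$5239.36

1 January – 9 July 2001: 190 days at 1.4% → $234000 × 1.4% × 190/365 = $1705.3151
10 July – 31 December 2001: 175 days at 3.15% → $234000 × 3.15% × 175/365 = $3534.0411
Total = $5239.3562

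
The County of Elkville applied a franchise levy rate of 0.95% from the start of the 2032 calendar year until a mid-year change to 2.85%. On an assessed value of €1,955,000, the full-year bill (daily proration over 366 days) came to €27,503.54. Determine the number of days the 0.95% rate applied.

Let d = days at the first rate; then 366 − d days at the second rate.
€1,955,000 × [0.95%·d + 2.85%·(366−d)] / 366 = €27,503.54
Solving gives d = 278, so the new rate took effect on 5 Oct 2032.

278 days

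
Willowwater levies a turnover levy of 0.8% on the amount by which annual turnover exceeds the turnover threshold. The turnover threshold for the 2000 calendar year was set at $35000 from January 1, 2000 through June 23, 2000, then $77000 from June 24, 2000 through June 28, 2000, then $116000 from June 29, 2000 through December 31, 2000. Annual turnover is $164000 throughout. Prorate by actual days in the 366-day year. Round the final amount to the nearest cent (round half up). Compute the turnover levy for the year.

January 1 – June 23, 2000: 175 days, exemption $35000 → ($164000 − $35000) × 0.8% × 175/366 = $493.4426
June 24 – June 28, 2000: 5 days, exemption $77000 → ($164000 − $77000) × 0.8% × 5/366 = $9.5082
June 29 – December 31, 2000: 186 days, exemption $116000 → ($164000 − $116000) × 0.8% × 186/366 = $195.1475
Total = $698.0984

$698.10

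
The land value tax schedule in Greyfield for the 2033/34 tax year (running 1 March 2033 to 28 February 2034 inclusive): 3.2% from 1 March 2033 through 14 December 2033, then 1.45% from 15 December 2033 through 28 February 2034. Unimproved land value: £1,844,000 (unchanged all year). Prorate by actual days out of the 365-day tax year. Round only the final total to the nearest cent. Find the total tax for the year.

1 March – 14 December 2033: 289 days at 3.2% → £1,844,000 × 3.2% × 289/365 = £46,721.4027
15 December 2033 – 28 February 2034: 76 days at 1.45% → £1,844,000 × 1.45% × 76/365 = £5,567.3644
Total = £52,288.7671

£52,288.77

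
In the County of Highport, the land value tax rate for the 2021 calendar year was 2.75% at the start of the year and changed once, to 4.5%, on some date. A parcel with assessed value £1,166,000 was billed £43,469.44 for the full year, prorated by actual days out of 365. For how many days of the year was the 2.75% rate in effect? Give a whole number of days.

Let d = days at the first rate; then 365 − d days at the second rate.
£1,166,000 × [2.75%·d + 4.5%·(365−d)] / 365 = £43,469.44
Solving gives d = 161, so the new rate took effect on 11 Jun 2021.

161 days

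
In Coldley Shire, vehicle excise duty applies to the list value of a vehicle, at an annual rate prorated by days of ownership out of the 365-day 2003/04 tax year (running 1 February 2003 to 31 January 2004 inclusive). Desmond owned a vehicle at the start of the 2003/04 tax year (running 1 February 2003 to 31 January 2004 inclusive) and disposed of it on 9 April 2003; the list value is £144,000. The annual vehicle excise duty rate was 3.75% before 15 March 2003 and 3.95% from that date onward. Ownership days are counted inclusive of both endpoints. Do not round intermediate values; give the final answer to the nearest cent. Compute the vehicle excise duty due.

1 February – 14 March 2003: 42 days at 3.75% → £144,000 × 3.75% × 42/365 = £621.3699
15 March – 9 April 2003: 26 days at 3.95% → £144,000 × 3.95% × 26/365 = £405.1726
Total = £1,026.5425

£1,026.54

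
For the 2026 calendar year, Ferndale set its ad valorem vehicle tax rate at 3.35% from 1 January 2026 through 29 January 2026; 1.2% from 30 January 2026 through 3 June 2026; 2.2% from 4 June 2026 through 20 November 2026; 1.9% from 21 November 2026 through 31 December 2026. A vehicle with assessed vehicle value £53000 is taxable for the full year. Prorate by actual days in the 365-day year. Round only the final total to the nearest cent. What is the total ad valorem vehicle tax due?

1 January – 29 January 2026: 29 days at 3.35% → £53000 × 3.35% × 29/365 = £141.0671
30 January – 3 June 2026: 125 days at 1.2% → £53000 × 1.2% × 125/365 = £217.8082
4 June – 20 November 2026: 170 days at 2.2% → £53000 × 2.2% × 170/365 = £543.0685
21 November – 31 December 2026: 41 days at 1.9% → £53000 × 1.9% × 41/365 = £113.1151
Total = £1015.0589

£1015.06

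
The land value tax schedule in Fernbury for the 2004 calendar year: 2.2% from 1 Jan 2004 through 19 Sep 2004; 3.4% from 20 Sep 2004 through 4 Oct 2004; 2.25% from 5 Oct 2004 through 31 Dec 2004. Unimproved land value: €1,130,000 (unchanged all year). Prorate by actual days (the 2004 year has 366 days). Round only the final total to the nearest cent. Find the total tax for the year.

€25,551.58

1 Jan – 19 Sep 2004: 263 days at 2.2% → €1,130,000 × 2.2% × 263/366 = €17,863.8798
20 Sep – 4 Oct 2004: 15 days at 3.4% → €1,130,000 × 3.4% × 15/366 = €1,574.5902
5 Oct – 31 Dec 2004: 88 days at 2.25% → €1,130,000 × 2.25% × 88/366 = €6,113.1148
Total = €25,551.5847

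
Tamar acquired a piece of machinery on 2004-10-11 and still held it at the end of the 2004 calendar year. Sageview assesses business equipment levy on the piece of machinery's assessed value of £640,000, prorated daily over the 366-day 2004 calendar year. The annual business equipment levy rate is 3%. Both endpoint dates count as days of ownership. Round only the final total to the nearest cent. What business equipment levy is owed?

£4,301.64

Days held (2004-10-11 to 2004-12-31): 82 out of 366
Tax = £640,000 × 3% × 82/366 = £4,301.6393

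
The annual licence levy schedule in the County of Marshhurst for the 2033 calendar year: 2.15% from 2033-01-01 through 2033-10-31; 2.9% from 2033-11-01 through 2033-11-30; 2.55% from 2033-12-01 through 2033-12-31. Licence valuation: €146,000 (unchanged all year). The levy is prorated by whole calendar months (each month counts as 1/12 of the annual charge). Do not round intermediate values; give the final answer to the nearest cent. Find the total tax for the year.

2033-01-01 to 2033-10-31: 10 months at 2.15% → €146,000 × 2.15% × 10/12 = €2,615.8333
2033-11-01 to 2033-11-30: 1 month at 2.9% → €146,000 × 2.9% × 1/12 = €352.8333
2033-12-01 to 2033-12-31: 1 month at 2.55% → €146,000 × 2.55% × 1/12 = €310.2500
Total = €3,278.9167

€3,278.92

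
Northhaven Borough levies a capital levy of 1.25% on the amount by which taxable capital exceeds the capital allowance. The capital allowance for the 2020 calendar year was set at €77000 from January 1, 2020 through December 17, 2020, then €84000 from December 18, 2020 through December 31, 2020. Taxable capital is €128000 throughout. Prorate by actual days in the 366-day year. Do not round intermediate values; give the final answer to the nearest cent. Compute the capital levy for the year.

January 1 – December 17, 2020: 352 days, exemption €77000 → (€128000 − €77000) × 1.25% × 352/366 = €613.1148
December 18 – December 31, 2020: 14 days, exemption €84000 → (€128000 − €84000) × 1.25% × 14/366 = €21.0383
Total = €634.1530

€634.15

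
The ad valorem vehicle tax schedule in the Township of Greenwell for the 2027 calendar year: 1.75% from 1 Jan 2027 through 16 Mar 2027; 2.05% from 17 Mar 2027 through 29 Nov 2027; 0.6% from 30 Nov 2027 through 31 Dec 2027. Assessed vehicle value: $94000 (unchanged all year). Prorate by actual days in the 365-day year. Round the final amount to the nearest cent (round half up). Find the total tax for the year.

1 Jan – 16 Mar 2027: 75 days at 1.75% → $94000 × 1.75% × 75/365 = $338.0137
17 Mar – 29 Nov 2027: 258 days at 2.05% → $94000 × 2.05% × 258/365 = $1362.0986
30 Nov – 31 Dec 2027: 32 days at 0.6% → $94000 × 0.6% × 32/365 = $49.4466
Total = $1749.5589

$1749.56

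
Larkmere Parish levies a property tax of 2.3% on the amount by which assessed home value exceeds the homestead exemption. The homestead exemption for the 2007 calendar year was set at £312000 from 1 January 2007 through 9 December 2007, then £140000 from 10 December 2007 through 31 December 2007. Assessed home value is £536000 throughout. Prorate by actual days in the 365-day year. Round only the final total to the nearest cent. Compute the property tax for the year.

1 January – 9 December 2007: 343 days, exemption £312000 → (£536000 − £312000) × 2.3% × 343/365 = £4841.4685
10 December – 31 December 2007: 22 days, exemption £140000 → (£536000 − £140000) × 2.3% × 22/365 = £548.9753
Total = £5390.4438

£5390.44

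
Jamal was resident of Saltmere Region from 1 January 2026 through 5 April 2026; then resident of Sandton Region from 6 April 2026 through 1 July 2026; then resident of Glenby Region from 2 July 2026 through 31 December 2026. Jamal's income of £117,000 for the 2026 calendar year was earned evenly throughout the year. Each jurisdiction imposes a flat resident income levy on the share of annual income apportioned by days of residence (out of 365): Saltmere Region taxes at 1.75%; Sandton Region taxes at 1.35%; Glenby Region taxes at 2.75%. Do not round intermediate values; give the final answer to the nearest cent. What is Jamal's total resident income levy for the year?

Saltmere Region, 1 January – 5 April 2026: 95 days → £117,000 × 1.75% × 95/365 = £532.9110
Sandton Region, 6 April – 1 July 2026: 87 days → £117,000 × 1.35% × 87/365 = £376.4836
Glenby Region, 2 July – 31 December 2026: 183 days → £117,000 × 2.75% × 183/365 = £1,613.1575
Total = £2,522.5521

£2,522.55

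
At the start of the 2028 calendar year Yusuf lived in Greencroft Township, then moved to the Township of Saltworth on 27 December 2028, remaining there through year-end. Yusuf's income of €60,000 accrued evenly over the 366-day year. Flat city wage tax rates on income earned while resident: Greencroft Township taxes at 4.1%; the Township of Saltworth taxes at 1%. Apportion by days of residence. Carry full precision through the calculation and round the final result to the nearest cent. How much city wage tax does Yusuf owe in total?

€2,434.59

Greencroft Township, 1 January – 26 December 2028: 361 days → €60,000 × 4.1% × 361/366 = €2,426.3934
The Township of Saltworth, 27 December – 31 December 2028: 5 days → €60,000 × 1% × 5/366 = €8.1967
Total = €2,434.5902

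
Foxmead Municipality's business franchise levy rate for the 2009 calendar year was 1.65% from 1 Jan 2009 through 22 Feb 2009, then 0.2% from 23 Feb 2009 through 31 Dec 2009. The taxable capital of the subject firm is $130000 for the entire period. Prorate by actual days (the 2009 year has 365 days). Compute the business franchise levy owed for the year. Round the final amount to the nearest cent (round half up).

$533.71

1 Jan – 22 Feb 2009: 53 days at 1.65% → $130000 × 1.65% × 53/365 = $311.4658
23 Feb – 31 Dec 2009: 312 days at 0.2% → $130000 × 0.2% × 312/365 = $222.2466
Total = $533.7123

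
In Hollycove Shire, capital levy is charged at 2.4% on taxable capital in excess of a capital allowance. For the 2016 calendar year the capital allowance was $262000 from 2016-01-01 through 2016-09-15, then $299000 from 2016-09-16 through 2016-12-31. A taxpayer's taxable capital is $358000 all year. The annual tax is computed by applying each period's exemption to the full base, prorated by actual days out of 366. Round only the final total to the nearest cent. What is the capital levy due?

2016-01-01 to 2016-09-15: 259 days, exemption $262000 → ($358000 − $262000) × 2.4% × 259/366 = $1630.4262
2016-09-16 to 2016-12-31: 107 days, exemption $299000 → ($358000 − $299000) × 2.4% × 107/366 = $413.9672
Total = $2044.3934

$2044.39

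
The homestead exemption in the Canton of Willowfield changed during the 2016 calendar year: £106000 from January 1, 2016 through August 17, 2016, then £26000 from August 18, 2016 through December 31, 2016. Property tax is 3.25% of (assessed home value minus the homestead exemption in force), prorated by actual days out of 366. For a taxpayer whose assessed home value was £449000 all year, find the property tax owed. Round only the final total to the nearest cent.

January 1 – August 17, 2016: 230 days, exemption £106000 → (£449000 − £106000) × 3.25% × 230/366 = £7005.2596
August 18 – December 31, 2016: 136 days, exemption £26000 → (£449000 − £26000) × 3.25% × 136/366 = £5108.3607
Total = £12113.6202

£12113.62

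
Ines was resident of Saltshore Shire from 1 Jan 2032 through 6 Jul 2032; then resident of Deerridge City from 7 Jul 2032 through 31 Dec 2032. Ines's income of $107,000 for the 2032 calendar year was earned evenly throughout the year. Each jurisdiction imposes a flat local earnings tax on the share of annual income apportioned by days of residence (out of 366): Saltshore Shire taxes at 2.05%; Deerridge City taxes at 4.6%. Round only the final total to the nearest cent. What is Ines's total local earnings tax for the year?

Saltshore Shire, 1 Jan – 6 Jul 2032: 188 days → $107,000 × 2.05% × 188/366 = $1,126.7158
Deerridge City, 7 Jul – 31 Dec 2032: 178 days → $107,000 × 4.6% × 178/366 = $2,393.7596
Total = $3,520.4754

$3,520.48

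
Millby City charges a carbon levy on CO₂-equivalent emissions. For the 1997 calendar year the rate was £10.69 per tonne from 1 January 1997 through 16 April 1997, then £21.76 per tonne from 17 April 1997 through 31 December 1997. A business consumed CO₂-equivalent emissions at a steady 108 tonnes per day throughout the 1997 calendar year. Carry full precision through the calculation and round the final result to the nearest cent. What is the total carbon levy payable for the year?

1 January – 16 April 1997: 106 days × 108 tonnes/day = 11,448 tonnes at £10.69/tonne → £122379.12
17 April – 31 December 1997: 259 days × 108 tonnes/day = 27,972 tonnes at £21.76/tonne → £608670.72

£731049.84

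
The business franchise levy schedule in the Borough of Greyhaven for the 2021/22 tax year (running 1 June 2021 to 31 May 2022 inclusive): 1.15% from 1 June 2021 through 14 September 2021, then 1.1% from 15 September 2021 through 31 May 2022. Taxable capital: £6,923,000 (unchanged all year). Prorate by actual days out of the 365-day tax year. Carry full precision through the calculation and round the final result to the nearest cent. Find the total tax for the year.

£77,158.26

1 June – 14 September 2021: 106 days at 1.15% → £6,923,000 × 1.15% × 106/365 = £23,120.9233
15 September 2021 – 31 May 2022: 259 days at 1.1% → £6,923,000 × 1.1% × 259/365 = £54,037.3342
Total = £77,158.2575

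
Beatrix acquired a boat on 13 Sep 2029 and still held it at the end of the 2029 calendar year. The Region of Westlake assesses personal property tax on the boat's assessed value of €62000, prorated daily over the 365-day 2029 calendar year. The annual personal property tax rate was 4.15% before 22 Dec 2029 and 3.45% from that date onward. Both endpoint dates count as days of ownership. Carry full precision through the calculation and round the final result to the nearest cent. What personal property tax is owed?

€763.53

13 Sep – 21 Dec 2029: 100 days at 4.15% → €62000 × 4.15% × 100/365 = €704.9315
22 Dec – 31 Dec 2029: 10 days at 3.45% → €62000 × 3.45% × 10/365 = €58.6027
Total = €763.5342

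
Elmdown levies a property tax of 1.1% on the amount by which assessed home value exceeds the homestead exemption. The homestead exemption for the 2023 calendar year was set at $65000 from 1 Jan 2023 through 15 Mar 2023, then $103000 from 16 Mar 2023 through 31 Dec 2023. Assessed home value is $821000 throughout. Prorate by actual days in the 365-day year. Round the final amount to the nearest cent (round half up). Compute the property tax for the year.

1 Jan – 15 Mar 2023: 74 days, exemption $65000 → ($821000 − $65000) × 1.1% × 74/365 = $1685.9836
16 Mar – 31 Dec 2023: 291 days, exemption $103000 → ($821000 − $103000) × 1.1% × 291/365 = $6296.7616
Total = $7982.7452

$7982.75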